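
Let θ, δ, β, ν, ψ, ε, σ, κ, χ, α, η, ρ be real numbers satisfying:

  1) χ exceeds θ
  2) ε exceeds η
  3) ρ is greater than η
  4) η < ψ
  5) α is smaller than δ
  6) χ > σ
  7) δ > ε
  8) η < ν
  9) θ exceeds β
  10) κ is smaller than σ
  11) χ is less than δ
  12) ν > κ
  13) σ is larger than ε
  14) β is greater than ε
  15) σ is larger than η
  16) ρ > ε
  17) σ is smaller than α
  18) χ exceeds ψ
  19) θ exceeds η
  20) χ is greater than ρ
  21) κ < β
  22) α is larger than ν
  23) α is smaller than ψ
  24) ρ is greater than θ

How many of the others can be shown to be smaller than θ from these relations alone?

4

From θ the given relations immediately reach η, β.
From those, κ, ε — 4 in total.
Nothing else is reachable below θ; 4 in all.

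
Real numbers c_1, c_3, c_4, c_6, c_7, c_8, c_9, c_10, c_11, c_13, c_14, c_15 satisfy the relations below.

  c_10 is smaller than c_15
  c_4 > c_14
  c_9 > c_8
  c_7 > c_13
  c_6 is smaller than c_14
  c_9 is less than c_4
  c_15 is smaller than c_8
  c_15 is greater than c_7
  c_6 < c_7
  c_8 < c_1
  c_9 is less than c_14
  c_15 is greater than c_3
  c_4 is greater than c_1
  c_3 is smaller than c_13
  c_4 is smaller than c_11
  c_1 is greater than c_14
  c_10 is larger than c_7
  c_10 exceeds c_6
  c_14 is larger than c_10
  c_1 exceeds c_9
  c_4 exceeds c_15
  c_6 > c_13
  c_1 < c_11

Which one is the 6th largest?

The consecutive relations fix a unique order: c_3 < c_13 < c_6 < c_7 < c_10 < c_15 < c_8 < c_9 < c_14 < c_1 < c_4 < c_11.
Counting 6 from the largest end gives c_8.

c_8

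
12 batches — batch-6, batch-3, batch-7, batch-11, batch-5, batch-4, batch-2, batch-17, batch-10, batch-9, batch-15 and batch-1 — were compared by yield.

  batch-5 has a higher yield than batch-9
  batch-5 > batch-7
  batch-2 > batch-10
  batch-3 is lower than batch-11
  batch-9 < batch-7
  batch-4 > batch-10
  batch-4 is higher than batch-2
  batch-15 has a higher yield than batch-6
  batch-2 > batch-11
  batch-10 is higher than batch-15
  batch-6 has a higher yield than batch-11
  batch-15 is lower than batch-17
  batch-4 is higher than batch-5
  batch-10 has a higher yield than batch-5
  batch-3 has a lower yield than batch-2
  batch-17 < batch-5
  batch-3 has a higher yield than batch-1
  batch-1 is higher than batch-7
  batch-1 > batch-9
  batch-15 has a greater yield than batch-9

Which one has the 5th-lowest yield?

batch-11

Piecing the relations together gives one ordering: batch-9 < batch-7 < batch-1 < batch-3 < batch-11 < batch-6 < batch-15 < batch-17 < batch-5 < batch-10 < batch-2 < batch-4.
Counting 5 from the smallest end gives batch-11.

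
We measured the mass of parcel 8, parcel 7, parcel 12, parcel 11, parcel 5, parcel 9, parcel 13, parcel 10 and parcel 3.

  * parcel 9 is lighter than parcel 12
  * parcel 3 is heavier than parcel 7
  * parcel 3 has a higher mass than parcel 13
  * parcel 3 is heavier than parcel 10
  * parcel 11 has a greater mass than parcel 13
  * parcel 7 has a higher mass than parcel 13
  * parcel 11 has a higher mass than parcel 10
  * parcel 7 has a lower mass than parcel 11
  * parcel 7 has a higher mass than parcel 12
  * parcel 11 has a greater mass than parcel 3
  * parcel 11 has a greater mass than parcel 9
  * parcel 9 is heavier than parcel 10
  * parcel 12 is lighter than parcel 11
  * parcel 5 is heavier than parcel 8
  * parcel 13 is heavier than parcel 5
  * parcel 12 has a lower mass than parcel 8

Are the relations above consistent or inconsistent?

Every relation is compatible with parcel 10 < parcel 9 < parcel 12 < parcel 8 < parcel 5 < parcel 13 < parcel 7 < parcel 3 < parcel 11; the set is consistent.

consistent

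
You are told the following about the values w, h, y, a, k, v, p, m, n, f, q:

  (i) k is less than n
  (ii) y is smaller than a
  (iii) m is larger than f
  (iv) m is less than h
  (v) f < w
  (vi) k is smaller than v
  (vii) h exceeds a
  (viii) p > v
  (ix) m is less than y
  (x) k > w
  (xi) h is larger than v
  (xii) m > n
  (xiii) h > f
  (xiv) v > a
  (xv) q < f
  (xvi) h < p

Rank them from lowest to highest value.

q < f < w < k < n < m < y < a < v < h < p

Each adjacent pair is fixed by a given relation: q < f; f < w; w < k; k < n; n < m; m < y; y < a; a < v; v < h; h < p. Chaining them end to end gives the full order.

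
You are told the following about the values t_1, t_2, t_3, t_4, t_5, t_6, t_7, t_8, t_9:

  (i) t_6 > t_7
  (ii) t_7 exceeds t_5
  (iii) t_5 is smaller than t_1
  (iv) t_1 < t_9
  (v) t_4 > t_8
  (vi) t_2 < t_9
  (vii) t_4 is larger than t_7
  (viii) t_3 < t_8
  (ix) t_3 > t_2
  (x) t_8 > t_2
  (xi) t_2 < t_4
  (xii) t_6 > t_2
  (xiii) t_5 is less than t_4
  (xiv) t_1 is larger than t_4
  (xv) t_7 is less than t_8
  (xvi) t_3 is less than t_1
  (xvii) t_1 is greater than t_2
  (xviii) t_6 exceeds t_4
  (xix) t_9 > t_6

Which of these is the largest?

t_9

t_2 is not greatest since t_2 < t_4; t_5 is not greatest since t_5 < t_1; t_7 is not greatest since t_7 < t_4; t_3 is not greatest since t_3 < t_8; t_8 is not greatest since t_8 < t_4; t_4 is not greatest since t_4 < t_6; t_1 is not greatest since t_1 < t_9; t_6 is not greatest since t_6 < t_9.
Only t_9 has nothing above it, so t_9 is the largest.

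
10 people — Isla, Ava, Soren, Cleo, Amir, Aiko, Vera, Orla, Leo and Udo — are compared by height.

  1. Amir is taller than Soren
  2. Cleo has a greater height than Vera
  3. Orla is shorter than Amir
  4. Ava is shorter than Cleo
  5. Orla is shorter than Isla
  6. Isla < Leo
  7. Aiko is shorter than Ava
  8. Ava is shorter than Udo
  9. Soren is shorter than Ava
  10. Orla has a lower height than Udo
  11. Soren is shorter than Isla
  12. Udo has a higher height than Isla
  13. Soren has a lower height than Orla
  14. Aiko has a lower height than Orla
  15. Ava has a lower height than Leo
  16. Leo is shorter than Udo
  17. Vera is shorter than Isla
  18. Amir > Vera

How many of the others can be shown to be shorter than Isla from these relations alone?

The elements the relations force below Isla are Soren, Aiko, Vera, Orla — no chain reaches any other.
That is 4.

4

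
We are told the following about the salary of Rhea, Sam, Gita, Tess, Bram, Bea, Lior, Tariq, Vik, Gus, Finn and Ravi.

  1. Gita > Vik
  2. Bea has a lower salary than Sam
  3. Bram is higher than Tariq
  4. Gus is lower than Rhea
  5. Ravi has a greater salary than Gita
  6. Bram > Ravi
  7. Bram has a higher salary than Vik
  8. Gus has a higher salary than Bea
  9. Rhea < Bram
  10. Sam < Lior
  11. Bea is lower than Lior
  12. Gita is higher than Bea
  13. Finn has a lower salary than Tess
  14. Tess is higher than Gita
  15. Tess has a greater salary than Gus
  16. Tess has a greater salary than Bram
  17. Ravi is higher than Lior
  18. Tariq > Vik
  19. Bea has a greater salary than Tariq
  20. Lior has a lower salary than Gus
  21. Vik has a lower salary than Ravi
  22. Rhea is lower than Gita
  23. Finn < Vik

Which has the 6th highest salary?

Gus

Chaining the given pairs: Finn < Vik < Tariq < Bea < Sam < Lior < Gus < Rhea < Gita < Ravi < Bram < Tess.
Counting 6 from the largest end gives Gus.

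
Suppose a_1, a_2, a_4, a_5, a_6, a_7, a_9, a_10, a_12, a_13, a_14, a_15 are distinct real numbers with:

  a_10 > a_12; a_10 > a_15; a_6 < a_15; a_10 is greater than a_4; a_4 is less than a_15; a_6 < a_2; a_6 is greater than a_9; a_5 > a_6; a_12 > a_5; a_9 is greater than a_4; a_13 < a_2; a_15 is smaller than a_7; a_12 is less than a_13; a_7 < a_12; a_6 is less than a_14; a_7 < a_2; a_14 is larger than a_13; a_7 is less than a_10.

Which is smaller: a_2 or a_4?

Chaining the given relations: a_4 < a_9 < a_6 < a_15 < a_7 < a_12 < a_13 < a_2.
So a_4 < a_2; a_4 is the smaller of the two.

a_4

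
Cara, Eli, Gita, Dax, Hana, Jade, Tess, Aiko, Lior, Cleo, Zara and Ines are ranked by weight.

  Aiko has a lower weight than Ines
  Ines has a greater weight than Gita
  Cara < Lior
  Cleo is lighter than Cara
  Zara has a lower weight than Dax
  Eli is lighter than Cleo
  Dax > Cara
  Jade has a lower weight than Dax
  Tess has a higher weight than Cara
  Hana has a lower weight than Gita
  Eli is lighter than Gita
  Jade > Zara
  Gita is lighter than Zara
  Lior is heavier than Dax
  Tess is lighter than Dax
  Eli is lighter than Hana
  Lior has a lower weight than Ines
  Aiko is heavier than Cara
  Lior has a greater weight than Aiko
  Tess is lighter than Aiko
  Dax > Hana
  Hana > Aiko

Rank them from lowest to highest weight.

Eli < Cleo < Cara < Tess < Aiko < Hana < Gita < Zara < Jade < Dax < Lior < Ines

Each adjacent pair is fixed by a given relation: Eli < Cleo; Cleo < Cara; Cara < Tess; Tess < Aiko; Aiko < Hana; Hana < Gita; Gita < Zara; Zara < Jade; Jade < Dax; Dax < Lior; Lior < Ines. Chaining them end to end gives the full order.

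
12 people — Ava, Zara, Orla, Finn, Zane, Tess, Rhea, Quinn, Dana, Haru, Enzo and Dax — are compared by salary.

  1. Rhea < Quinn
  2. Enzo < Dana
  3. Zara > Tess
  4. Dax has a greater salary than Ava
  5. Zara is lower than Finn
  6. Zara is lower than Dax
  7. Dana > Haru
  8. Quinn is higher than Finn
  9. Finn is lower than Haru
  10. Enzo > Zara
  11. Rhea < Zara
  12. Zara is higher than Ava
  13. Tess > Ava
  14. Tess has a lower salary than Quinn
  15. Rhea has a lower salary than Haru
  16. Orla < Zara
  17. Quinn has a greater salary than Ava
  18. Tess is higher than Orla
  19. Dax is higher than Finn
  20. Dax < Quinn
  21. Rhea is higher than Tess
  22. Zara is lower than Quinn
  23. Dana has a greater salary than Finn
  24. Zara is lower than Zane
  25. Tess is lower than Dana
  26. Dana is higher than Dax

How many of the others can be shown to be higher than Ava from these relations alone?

10

Directly above Ava: Tess, Zara, Dax, Quinn.
One step further: Rhea, Finn, Zane, Enzo, Dana (9 so far).
One step further: Haru (10 so far).
Nothing else is reachable above Ava; 10 in all.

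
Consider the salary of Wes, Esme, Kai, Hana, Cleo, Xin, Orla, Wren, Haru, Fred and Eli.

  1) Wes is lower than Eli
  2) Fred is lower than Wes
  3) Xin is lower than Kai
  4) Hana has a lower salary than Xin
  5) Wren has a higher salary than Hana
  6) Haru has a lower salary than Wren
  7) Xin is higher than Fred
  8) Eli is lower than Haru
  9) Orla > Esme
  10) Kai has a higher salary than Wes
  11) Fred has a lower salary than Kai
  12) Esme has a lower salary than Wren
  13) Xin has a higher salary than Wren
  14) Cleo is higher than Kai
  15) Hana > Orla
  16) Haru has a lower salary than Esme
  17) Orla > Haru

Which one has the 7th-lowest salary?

The consecutive relations fix a unique order: Fred < Wes < Eli < Haru < Esme < Orla < Hana < Wren < Xin < Kai < Cleo.
Counting 7 from the smallest end gives Hana.

Hana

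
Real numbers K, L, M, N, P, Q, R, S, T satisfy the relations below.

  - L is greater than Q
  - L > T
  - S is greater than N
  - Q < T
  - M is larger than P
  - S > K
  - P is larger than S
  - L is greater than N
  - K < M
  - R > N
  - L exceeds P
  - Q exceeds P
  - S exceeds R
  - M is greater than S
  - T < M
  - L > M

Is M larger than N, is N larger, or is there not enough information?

N < R and R < S give N < S.
Then S < P extends the chain to P.
With P < Q: N < R < S < P < Q.
With Q < T: N < R < S < P < Q < T.
With T < M: N < R < S < P < Q < T < M.
So M is larger.

M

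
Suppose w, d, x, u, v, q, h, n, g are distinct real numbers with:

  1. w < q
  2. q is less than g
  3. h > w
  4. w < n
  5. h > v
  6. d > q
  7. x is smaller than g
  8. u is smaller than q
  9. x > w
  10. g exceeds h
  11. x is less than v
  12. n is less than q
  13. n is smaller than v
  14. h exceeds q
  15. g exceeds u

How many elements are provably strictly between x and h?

1

The relations place x below h. An element lies strictly between them when it is forced above x and also forced below h.
Above x: {v, g}. Below h: {w, n, u, q, v}.
Intersection: {v} — 1.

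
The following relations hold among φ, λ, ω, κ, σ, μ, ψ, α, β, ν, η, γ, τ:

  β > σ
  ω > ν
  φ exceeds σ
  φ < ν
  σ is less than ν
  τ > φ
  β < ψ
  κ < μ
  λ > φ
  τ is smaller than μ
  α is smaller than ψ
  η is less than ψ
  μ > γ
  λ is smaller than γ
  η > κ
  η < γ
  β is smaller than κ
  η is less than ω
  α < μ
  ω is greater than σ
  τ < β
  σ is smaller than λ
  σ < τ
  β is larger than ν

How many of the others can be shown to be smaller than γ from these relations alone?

8

From γ the given relations immediately reach λ, η.
From those, σ, φ, κ — 5 in total.
From those, β — 6 in total.
From those, τ, ν — 8 in total.
Nothing else is reachable below γ; 8 in all.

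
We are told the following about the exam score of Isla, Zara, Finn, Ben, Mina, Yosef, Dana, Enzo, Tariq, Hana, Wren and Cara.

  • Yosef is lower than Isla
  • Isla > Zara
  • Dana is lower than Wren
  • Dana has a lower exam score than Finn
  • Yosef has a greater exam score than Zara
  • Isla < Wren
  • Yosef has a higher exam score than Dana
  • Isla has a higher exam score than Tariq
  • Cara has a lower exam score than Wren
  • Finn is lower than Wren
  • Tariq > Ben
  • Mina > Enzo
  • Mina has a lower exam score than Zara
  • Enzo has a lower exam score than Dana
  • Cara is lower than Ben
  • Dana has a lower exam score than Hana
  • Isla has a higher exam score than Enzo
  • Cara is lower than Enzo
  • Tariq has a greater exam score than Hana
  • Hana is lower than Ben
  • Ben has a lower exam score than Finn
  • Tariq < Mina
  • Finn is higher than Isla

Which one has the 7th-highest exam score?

The consecutive relations fix a unique order: Cara < Enzo < Dana < Hana < Ben < Tariq < Mina < Zara < Yosef < Isla < Finn < Wren.
Counting 7 from the largest end gives Tariq.

Tariq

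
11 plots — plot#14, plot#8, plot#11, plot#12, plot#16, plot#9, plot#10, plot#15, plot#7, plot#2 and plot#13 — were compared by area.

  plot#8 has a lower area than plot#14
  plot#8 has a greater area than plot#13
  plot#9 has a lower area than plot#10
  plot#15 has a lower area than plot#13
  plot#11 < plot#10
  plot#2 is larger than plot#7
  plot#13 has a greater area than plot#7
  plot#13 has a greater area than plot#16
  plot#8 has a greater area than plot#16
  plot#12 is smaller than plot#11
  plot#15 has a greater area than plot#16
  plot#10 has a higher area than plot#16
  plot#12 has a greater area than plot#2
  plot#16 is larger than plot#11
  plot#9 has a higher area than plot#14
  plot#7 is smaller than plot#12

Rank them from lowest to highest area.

The consecutive links are each given: plot#7 < plot#2; plot#2 < plot#12; plot#12 < plot#11; plot#11 < plot#16; plot#16 < plot#15; plot#15 < plot#13; plot#13 < plot#8; plot#8 < plot#14; plot#14 < plot#9; plot#9 < plot#10.

plot#7 < plot#2 < plot#12 < plot#11 < plot#16 < plot#15 < plot#13 < plot#8 < plot#14 < plot#9 < plot#10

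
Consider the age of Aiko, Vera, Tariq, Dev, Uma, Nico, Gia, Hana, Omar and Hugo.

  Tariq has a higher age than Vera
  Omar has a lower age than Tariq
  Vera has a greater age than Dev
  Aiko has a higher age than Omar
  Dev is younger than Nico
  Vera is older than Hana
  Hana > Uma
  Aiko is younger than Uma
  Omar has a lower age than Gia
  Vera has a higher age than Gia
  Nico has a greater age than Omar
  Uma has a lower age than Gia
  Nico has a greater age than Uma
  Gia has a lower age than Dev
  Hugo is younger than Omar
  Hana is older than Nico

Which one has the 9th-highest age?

Omar

Piecing the relations together gives one ordering: Hugo < Omar < Aiko < Uma < Gia < Dev < Nico < Hana < Vera < Tariq.
The 9th largest is Omar.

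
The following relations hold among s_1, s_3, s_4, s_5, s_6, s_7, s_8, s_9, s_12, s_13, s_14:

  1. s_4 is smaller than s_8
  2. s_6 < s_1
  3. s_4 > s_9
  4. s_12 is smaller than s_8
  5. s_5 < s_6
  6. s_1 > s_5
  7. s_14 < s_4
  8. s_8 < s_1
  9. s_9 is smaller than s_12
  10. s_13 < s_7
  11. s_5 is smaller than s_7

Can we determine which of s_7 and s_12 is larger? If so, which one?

Following every chain through s_12: above s_12 we get s_8, s_1; below s_12 we get s_9.
s_7 is not reached, and no chain runs the other way from s_7 to s_12.
So the given relations leave the order of s_12 and s_7 undetermined.

undetermined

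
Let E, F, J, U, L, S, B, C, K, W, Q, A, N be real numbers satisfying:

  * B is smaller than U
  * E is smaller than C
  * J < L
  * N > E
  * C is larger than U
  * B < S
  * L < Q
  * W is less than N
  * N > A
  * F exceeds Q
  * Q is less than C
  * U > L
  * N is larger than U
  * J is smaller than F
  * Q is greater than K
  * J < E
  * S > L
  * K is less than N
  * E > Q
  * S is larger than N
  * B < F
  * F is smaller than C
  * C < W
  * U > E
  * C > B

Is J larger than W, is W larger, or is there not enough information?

W

J < L < Q < E < U < C < W, by transitivity through L, Q, E, U, C.
So W is larger.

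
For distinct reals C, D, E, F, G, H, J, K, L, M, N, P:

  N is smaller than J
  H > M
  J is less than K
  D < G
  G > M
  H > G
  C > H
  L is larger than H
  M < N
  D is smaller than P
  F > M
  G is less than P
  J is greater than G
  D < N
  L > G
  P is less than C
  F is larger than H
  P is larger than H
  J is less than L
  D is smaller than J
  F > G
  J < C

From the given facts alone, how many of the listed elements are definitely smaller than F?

4

Directly below F: M, G, H.
One step further: D (4 so far).
Nothing else is reachable below F; 4 in all.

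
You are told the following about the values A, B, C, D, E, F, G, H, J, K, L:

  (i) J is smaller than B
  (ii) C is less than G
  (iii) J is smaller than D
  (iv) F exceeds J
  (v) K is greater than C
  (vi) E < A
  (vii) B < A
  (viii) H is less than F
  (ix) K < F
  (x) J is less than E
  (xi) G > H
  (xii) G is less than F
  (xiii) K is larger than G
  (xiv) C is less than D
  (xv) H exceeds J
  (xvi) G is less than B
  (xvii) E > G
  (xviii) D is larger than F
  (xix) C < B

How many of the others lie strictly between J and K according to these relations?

2

Chaining upward from J reaches: H, G, B, E, F, D, A.
Chaining downward from K reaches: C, H, G.
Strictly between J and K are those in both lists: H, G — 2 elements.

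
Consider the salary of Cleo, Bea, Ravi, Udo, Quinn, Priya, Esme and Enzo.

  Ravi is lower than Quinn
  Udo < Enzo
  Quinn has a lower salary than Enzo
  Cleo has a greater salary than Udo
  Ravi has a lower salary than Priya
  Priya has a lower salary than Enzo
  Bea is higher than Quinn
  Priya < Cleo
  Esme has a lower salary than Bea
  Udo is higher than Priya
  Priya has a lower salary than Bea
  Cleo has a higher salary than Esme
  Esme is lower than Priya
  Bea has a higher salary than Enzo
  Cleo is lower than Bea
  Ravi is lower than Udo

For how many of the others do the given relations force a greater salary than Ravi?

The elements the relations force above Ravi are Quinn, Priya, Udo, Enzo, Cleo, Bea — no chain reaches any other.
That is 6.

6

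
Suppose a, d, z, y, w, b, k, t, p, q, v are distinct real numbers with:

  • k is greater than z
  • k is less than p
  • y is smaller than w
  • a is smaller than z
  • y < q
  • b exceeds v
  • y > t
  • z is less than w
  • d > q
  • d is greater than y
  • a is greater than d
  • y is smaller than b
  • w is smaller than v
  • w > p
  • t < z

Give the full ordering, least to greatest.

Each adjacent pair is fixed by a given relation: t < y; y < q; q < d; d < a; a < z; z < k; k < p; p < w; w < v; v < b. Chaining them end to end gives the full order.

t < y < q < d < a < z < k < p < w < v < b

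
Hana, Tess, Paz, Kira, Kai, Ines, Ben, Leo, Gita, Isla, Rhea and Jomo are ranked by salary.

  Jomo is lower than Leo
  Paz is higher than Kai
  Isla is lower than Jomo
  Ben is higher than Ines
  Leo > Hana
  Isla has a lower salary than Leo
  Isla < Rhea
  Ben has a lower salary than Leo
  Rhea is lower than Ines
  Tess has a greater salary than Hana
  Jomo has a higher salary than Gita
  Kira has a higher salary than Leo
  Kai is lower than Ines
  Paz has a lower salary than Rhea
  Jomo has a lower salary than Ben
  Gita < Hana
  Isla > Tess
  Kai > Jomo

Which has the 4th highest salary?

The consecutive relations fix a unique order: Gita < Hana < Tess < Isla < Jomo < Kai < Paz < Rhea < Ines < Ben < Leo < Kira.
The 4th largest is Ines.

Ines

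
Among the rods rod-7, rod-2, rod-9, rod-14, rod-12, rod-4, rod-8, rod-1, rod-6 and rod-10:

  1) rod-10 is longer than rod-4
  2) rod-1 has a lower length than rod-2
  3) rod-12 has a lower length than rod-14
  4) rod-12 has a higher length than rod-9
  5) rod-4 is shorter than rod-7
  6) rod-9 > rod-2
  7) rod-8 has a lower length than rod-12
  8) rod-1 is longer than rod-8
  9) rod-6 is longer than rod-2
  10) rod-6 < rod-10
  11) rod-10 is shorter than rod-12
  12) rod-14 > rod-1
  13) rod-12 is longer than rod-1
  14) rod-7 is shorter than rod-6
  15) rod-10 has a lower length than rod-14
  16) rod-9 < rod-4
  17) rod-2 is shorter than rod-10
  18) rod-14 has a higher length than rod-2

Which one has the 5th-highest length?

Chaining the given pairs: rod-8 < rod-1 < rod-2 < rod-9 < rod-4 < rod-7 < rod-6 < rod-10 < rod-12 < rod-14.
The 5th largest is rod-7.

rod-7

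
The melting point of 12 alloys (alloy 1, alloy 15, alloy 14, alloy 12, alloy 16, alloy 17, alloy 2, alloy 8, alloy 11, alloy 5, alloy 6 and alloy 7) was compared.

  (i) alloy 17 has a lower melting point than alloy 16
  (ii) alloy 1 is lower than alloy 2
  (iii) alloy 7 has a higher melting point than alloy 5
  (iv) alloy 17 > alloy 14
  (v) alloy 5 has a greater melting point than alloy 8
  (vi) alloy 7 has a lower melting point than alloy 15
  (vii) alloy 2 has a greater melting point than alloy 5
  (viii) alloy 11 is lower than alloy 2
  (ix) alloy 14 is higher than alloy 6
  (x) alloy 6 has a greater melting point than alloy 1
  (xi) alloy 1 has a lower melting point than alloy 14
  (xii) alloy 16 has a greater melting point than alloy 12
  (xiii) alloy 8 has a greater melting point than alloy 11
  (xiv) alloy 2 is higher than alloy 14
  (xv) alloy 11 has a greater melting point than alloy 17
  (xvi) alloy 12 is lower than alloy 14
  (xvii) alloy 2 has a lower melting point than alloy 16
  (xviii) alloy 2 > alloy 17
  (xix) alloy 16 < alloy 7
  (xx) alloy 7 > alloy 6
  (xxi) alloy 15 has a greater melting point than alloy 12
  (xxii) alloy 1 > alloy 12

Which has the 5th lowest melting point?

alloy 17

Chaining the given pairs: alloy 12 < alloy 1 < alloy 6 < alloy 14 < alloy 17 < alloy 11 < alloy 8 < alloy 5 < alloy 2 < alloy 16 < alloy 7 < alloy 15.
Counting 5 from the smallest end gives alloy 17.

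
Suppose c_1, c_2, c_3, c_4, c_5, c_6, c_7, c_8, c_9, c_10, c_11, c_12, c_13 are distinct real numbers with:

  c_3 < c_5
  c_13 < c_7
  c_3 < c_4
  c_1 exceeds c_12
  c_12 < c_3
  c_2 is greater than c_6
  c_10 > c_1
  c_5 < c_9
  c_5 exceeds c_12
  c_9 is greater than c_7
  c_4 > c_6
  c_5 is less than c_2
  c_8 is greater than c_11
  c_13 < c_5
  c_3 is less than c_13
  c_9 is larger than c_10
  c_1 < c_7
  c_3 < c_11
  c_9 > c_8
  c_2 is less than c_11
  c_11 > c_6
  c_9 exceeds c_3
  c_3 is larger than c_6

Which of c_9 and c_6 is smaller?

The relevant relations are c_6 < c_3; c_3 < c_13; c_13 < c_5; c_5 < c_2; c_2 < c_11; c_11 < c_8; c_8 < c_9.
Together: c_6 < c_3 < c_13 < c_5 < c_2 < c_11 < c_8 < c_9.
So c_6 < c_9; c_6 is the smaller of the two.

c_6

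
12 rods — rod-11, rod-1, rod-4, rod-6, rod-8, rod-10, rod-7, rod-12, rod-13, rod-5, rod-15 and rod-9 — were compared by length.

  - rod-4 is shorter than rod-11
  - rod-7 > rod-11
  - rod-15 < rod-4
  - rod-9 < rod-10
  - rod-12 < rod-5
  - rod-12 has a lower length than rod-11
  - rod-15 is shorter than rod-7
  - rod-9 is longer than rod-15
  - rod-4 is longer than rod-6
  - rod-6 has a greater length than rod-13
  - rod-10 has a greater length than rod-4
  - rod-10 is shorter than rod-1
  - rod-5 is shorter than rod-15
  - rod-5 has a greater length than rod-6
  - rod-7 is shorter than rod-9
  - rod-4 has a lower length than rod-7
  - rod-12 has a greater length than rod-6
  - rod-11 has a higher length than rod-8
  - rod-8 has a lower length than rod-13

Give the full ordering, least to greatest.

Nothing is placed below rod-8, so it is least; from there rod-8 < rod-13; rod-13 < rod-6; rod-6 < rod-12; rod-12 < rod-5; rod-5 < rod-15; rod-15 < rod-4; rod-4 < rod-11; rod-11 < rod-7; rod-7 < rod-9; rod-9 < rod-10; rod-10 < rod-1, each given directly.

rod-8 < rod-13 < rod-6 < rod-12 < rod-5 < rod-15 < rod-4 < rod-11 < rod-7 < rod-9 < rod-10 < rod-1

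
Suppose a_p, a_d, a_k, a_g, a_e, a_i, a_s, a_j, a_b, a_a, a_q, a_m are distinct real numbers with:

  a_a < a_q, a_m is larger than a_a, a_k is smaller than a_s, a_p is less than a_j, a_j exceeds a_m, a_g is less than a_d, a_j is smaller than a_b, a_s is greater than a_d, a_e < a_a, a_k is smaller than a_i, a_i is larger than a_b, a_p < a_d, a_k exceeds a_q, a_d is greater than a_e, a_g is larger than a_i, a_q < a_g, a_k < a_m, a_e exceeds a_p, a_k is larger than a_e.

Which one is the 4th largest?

The consecutive relations fix a unique order: a_p < a_e < a_a < a_q < a_k < a_m < a_j < a_b < a_i < a_g < a_d < a_s.
Counting 4 from the largest end gives a_i.

a_i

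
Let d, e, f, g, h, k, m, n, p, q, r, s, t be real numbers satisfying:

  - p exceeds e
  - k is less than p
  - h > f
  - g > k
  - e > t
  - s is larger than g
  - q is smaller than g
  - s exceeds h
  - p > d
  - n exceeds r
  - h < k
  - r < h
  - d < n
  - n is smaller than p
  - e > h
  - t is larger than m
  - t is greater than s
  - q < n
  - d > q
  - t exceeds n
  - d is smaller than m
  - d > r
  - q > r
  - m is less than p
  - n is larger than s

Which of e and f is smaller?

f

Link the given pairs in sequence: f < h; h < k; k < g; g < s; s < t; t < e.
Chaining these gives f < h < k < g < s < t < e.
So f < e; f is the smaller of the two.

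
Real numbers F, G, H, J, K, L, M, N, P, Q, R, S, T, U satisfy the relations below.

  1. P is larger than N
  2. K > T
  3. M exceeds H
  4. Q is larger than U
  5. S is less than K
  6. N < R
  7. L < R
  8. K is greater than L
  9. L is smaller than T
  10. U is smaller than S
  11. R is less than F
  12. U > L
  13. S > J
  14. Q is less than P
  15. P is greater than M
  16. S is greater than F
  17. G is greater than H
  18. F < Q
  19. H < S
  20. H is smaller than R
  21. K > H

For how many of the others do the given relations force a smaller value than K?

9

From K the given relations immediately reach L, H, T, S.
From those, J, U, F — 7 in total.
From those, R — 8 in total.
From those, N — 9 in total.
Nothing else is reachable below K; 9 in all.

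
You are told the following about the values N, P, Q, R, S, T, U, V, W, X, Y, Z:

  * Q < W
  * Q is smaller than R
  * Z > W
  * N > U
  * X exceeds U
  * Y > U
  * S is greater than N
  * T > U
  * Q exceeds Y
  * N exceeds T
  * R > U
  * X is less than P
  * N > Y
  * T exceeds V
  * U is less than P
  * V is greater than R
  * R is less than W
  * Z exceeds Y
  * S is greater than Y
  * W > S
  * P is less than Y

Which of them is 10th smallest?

Chaining the given pairs: U < X < P < Y < Q < R < V < T < N < S < W < Z.
The 10th smallest is S.

S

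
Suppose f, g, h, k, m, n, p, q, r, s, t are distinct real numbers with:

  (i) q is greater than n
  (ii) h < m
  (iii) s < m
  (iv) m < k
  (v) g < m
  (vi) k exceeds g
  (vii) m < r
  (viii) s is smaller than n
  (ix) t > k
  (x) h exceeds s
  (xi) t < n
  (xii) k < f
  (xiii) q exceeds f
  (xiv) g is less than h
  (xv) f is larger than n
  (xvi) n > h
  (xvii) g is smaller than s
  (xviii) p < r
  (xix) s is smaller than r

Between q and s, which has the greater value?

s < m and m < k give s < k.
With k < t: s < m < k < t.
Then t < n extends the chain to n.
Then n < f extends the chain to f.
With f < q: s < m < k < t < n < f < q.
So s < q; q is the larger of the two.

q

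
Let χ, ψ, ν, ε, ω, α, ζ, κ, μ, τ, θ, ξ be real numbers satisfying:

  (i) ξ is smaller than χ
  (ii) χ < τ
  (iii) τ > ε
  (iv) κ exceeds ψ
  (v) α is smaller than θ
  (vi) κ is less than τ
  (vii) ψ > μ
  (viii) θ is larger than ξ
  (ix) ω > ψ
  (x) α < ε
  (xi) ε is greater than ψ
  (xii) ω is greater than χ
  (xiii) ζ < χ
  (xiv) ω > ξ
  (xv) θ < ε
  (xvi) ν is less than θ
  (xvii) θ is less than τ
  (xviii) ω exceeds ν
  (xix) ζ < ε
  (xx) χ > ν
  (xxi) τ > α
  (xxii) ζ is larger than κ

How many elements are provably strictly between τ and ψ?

4

Chaining upward from ψ reaches: κ, ζ, χ, ε, ω.
Chaining downward from τ reaches: μ, ν, α, κ, ξ, ζ, θ, χ, ε.
Strictly between ψ and τ are those in both lists: κ, ζ, χ, ε — 4 elements.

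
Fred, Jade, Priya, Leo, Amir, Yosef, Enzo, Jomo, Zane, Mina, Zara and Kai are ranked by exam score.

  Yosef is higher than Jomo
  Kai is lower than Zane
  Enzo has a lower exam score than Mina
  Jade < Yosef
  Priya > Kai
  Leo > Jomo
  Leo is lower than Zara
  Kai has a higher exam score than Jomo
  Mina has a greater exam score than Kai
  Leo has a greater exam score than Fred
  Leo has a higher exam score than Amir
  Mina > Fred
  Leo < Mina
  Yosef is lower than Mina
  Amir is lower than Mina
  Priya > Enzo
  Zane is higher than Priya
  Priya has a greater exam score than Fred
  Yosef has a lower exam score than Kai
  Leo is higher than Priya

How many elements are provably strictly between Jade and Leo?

Chaining upward from Jade reaches: Yosef, Kai, Priya, Zara, Zane, Mina.
Chaining downward from Leo reaches: Fred, Jomo, Enzo, Yosef, Kai, Priya, Amir.
Strictly between Jade and Leo are those in both lists: Yosef, Kai, Priya — 3 elements.

3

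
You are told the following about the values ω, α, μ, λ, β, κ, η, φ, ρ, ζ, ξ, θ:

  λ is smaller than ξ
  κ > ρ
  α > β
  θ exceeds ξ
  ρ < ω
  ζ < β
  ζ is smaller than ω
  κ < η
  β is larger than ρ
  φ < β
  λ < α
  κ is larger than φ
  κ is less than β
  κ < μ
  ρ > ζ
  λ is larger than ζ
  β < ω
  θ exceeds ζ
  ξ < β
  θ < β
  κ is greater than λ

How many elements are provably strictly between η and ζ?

The relations place ζ below η. An element lies strictly between them when it is forced above ζ and also forced below η.
Above ζ: {ρ, λ, ξ, θ, κ, β, ω, α, μ}. Below η: {φ, ρ, λ, κ}.
Intersection: {ρ, λ, κ} — 3.

3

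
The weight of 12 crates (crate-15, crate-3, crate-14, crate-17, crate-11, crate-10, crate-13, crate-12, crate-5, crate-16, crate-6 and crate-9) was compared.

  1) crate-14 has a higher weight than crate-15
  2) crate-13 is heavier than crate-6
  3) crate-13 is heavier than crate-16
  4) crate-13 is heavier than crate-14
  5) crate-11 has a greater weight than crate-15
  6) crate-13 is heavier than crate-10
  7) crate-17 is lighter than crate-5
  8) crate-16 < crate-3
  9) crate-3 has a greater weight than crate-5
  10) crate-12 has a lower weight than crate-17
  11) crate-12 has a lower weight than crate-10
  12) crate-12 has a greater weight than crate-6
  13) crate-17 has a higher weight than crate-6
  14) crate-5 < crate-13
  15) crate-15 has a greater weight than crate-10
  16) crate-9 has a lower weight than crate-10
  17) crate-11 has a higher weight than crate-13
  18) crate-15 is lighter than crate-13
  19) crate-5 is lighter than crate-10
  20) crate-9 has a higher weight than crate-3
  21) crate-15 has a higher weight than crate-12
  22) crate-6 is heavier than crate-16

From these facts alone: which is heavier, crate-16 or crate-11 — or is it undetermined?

crate-11

crate-16 < crate-6 < crate-12 < crate-17 < crate-5 < crate-3 < crate-9 < crate-10 < crate-15 < crate-14 < crate-13 < crate-11, by transitivity through crate-6, crate-12, crate-17, crate-5, crate-3, crate-9, crate-10, crate-15, crate-14, crate-13.
So crate-11 is heavier.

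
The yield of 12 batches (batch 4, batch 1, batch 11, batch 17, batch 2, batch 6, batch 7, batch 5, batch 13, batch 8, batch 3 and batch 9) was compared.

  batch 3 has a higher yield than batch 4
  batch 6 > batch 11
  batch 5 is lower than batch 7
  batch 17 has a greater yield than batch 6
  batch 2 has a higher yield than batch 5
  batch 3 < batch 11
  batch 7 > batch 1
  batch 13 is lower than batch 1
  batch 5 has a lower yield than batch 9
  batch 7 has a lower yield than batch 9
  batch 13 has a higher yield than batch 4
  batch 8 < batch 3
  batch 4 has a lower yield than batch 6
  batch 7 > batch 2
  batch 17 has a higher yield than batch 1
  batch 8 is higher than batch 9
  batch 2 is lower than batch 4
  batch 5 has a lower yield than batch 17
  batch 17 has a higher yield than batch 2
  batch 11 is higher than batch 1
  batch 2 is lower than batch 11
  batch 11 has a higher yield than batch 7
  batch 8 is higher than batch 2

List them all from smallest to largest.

batch 5 < batch 2 < batch 4 < batch 13 < batch 1 < batch 7 < batch 9 < batch 8 < batch 3 < batch 11 < batch 6 < batch 17

Nothing is placed below batch 5, so it is least; from there batch 5 < batch 2; batch 2 < batch 4; batch 4 < batch 13; batch 13 < batch 1; batch 1 < batch 7; batch 7 < batch 9; batch 9 < batch 8; batch 8 < batch 3; batch 3 < batch 11; batch 11 < batch 6; batch 6 < batch 17, each given directly.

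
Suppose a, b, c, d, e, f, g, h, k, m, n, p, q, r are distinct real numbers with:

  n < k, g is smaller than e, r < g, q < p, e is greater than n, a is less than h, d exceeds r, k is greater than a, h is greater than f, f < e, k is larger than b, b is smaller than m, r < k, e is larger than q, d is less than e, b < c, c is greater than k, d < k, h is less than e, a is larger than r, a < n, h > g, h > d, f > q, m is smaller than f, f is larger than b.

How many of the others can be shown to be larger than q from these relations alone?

4

The elements the relations force above q are f, p, h, e — no chain reaches any other.
That is 4.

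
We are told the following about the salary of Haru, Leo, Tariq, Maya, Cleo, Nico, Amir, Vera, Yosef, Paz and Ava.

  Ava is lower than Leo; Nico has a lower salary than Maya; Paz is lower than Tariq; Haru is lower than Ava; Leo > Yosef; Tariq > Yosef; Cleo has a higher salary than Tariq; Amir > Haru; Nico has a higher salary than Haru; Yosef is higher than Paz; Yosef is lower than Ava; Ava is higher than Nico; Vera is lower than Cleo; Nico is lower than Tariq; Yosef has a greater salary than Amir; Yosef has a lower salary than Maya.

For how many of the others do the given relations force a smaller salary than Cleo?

7

Directly below Cleo: Vera, Tariq.
One step further: Paz, Nico, Yosef (5 so far).
One step further: Haru, Amir (7 so far).
Nothing else is reachable below Cleo; 7 in all.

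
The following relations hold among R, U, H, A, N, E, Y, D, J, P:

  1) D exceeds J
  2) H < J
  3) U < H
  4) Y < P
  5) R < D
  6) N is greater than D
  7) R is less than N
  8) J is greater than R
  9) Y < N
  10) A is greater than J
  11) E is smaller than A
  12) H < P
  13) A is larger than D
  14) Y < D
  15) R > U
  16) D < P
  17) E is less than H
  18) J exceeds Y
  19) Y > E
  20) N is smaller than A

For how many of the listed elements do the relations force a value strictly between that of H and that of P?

2

Chaining upward from H reaches: J, D, N, A.
Chaining downward from P reaches: E, U, Y, R, J, D.
Strictly between H and P are those in both lists: J, D — 2 elements.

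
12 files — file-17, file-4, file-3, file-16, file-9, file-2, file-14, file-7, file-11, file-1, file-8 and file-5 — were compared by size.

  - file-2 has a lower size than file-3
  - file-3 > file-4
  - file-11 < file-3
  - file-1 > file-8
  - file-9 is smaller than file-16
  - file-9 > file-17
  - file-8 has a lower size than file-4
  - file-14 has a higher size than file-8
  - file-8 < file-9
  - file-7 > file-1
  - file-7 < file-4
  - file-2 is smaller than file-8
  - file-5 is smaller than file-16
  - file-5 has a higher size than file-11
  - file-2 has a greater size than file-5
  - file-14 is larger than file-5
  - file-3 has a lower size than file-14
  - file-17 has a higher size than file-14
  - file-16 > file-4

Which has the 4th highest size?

file-14

The consecutive relations fix a unique order: file-11 < file-5 < file-2 < file-8 < file-1 < file-7 < file-4 < file-3 < file-14 < file-17 < file-9 < file-16.
The 4th largest is file-14.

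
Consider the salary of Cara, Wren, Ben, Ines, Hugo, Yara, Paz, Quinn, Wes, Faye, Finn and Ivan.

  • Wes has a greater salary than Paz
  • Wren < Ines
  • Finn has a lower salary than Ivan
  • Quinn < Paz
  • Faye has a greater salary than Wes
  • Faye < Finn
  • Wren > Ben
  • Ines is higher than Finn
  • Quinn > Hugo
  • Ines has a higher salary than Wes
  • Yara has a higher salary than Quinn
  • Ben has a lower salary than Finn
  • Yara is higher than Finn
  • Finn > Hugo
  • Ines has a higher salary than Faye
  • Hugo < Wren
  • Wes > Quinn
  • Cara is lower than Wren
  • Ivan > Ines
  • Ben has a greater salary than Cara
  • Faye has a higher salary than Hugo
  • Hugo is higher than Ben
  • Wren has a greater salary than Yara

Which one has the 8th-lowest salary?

Finn

Chaining the given pairs: Cara < Ben < Hugo < Quinn < Paz < Wes < Faye < Finn < Yara < Wren < Ines < Ivan.
Counting 8 from the smallest end gives Finn.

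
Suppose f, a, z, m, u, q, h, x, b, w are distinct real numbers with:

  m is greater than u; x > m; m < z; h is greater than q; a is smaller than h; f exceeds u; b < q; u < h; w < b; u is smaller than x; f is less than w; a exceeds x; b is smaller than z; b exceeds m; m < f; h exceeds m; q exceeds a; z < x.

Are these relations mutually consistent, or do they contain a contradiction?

Every relation is compatible with u < m < f < w < b < z < x < a < q < h; the set is consistent.

consistent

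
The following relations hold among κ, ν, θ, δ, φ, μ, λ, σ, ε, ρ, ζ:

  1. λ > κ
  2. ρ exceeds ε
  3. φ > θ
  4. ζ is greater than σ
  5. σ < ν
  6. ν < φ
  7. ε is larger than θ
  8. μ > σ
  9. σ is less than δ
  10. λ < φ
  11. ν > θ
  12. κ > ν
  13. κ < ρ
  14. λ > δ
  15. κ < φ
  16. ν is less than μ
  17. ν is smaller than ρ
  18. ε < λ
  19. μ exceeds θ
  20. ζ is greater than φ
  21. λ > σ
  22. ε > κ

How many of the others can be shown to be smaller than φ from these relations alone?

7

From φ the given relations immediately reach θ, ν, κ, λ.
From those, σ, δ, ε — 7 in total.
Nothing else is reachable below φ; 7 in all.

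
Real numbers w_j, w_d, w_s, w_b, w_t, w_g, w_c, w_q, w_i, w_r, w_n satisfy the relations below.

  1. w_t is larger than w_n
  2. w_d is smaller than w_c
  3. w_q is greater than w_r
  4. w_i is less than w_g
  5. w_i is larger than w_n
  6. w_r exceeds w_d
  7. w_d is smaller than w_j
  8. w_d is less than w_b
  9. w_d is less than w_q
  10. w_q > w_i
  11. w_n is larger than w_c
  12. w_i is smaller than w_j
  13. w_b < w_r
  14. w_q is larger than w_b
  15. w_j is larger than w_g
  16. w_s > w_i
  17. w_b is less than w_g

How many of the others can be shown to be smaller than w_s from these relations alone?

4

From w_s the given relations immediately reach w_i.
From those, w_n — 2 in total.
From those, w_c — 3 in total.
From those, w_d — 4 in total.
No other element is forced below w_s by the given relations, so the count is 4.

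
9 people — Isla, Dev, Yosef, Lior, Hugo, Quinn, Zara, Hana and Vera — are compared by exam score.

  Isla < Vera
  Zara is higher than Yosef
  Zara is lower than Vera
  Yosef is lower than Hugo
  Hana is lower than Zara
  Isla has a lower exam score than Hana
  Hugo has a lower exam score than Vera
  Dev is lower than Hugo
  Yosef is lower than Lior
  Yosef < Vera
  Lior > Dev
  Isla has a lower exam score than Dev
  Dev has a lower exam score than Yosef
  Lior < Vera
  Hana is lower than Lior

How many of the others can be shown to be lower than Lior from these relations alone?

From Lior the given relations immediately reach Dev, Yosef, Hana.
From those, Isla — 4 in total.
No other element is forced below Lior by the given relations, so the count is 4.

4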